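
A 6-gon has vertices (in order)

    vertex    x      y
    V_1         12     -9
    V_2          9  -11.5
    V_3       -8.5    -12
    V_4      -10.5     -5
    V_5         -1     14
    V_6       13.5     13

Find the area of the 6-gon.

Apply the shoelace formula: 2A = Σ (x_i·y_{i+1} − x_{i+1}·y_i), indices taken mod 6.
Σ = (-57) + (-205.75) + (-83.5) + (-152) + (-202) + (-277.5) = -977.75
Area = |Σ|/2 = 488.875.

488.875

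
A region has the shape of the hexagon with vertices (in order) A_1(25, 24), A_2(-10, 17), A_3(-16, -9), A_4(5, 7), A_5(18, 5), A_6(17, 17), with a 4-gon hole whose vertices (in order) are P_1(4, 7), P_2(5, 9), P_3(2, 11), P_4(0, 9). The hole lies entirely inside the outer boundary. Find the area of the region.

Outer boundary:
A_1→A_2: (25)(17) − (-10)(24) = 665
A_2→A_3: (-10)(-9) − (-16)(17) = 362
A_3→A_4: (-16)(7) − (5)(-9) = -67
A_4→A_5: (5)(5) − (18)(7) = -101
A_5→A_6: (18)(17) − (17)(5) = 221
A_6→A_1: (17)(24) − (25)(17) = -17
Σ = 1063
Area = |Σ|/2 = 531.5.
Hole:
Apply the shoelace (surveyor's) formula: 2A = Σ (x_i·y_{i+1} − x_{i+1}·y_i), indices taken mod 4.
P_1→P_2: (4)(9) − (5)(7) = 1
P_2→P_3: (5)(11) − (2)(9) = 37
P_3→P_4: (2)(9) − (0)(11) = 18
P_4→P_1: (0)(7) − (4)(9) = -36
Σ = 20
Area = |Σ|/2 = 10.
Net area = 531.5 − 10 = 521.5.

521.5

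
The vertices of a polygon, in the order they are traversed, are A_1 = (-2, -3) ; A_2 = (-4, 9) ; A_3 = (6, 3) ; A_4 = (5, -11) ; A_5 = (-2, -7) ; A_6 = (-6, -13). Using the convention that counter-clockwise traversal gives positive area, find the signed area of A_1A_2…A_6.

Apply Gauss's area formula: 2A = Σ (x_i·y_{i+1} − x_{i+1}·y_i), indices taken mod 6.
A_1→A_2: (-2)(9) − (-4)(-3) = -30
A_2→A_3: (-4)(3) − (6)(9) = -66
A_3→A_4: (6)(-11) − (5)(3) = -81
A_4→A_5: (5)(-7) − (-2)(-11) = -57
A_5→A_6: (-2)(-13) − (-6)(-7) = -16
A_6→A_1: (-6)(-3) − (-2)(-13) = -8
Σ = -258
Signed area = Σ/2 = -129 (negative ⇒ clockwise traversal).

-129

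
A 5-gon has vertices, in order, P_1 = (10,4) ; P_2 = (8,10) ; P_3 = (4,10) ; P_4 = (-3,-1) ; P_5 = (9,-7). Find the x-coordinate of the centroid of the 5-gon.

218/45

Apply the shoelace formula. First the cross-terms c_i = x_i·y_{i+1} − x_{i+1}·y_i:
  68, 40, 26, 30, 106  ⇒  2A = 270, A = 135.
Then Σ (x_i + x_{i+1})·c_i = 3924, so x̄ = 3924 / (6·135) = 218/45.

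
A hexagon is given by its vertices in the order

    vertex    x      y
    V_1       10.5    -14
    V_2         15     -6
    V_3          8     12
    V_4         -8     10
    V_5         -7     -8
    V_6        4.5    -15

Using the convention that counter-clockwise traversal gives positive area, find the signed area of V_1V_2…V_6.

Apply the shoelace (surveyor's) formula: 2A = Σ (x_i·y_{i+1} − x_{i+1}·y_i), indices taken mod 6.
V_1→V_2: (10.5)(-6) − (15)(-14) = 147
V_2→V_3: (15)(12) − (8)(-6) = 228
V_3→V_4: (8)(10) − (-8)(12) = 176
V_4→V_5: (-8)(-8) − (-7)(10) = 134
V_5→V_6: (-7)(-15) − (4.5)(-8) = 141
V_6→V_1: (4.5)(-14) − (10.5)(-15) = 94.5
Σ = 920.5
Signed area = Σ/2 = 460.25 (positive ⇒ counter-clockwise traversal).

460.25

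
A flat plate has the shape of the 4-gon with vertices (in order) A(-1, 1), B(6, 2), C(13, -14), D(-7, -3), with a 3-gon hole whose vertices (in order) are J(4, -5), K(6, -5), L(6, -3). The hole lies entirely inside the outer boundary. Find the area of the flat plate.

130.5

Outer boundary:
Apply the shoelace (surveyor's) formula: 2A = Σ (x_i·y_{i+1} − x_{i+1}·y_i), indices taken mod 4.
Cross-terms: -8, -110, -137, -10  ⇒  Σ = -265
Area = |Σ|/2 = 132.5.
Hole:
Σ = (10) + (12) + (-18) = 4
Area = |Σ|/2 = 2.
Net area = 132.5 − 2 = 130.5.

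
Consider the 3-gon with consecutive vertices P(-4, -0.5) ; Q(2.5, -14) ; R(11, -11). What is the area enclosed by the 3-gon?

67.125

Apply the shoelace (surveyor's) formula: 2A = Σ (x_i·y_{i+1} − x_{i+1}·y_i), indices taken mod 3.
Σ = (57.25) + (126.5) + (-49.5) = 134.25
Area = |Σ|/2 = 67.125.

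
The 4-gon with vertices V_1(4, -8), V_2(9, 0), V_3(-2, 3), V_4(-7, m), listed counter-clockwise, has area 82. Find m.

Write out the shoelace sum; only the two edges meeting at V_4 involve m:
2·Area = [((-2)·m − (-7)·3) + ((-7)·(-8) − 4·m)] + 99
       = -6·m + 176 = 164
⇒ m = 2.

2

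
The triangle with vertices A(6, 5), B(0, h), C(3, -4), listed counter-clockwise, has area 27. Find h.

5

The doubled signed area Σ (x_i y_{i+1} − x_{i+1} y_i) is linear in h.
With h=0 it equals 39; the coefficient of h is 3 (from the two edges through B).
So 3·h + 39 = 2·27 = 54 ⇒ h = 5.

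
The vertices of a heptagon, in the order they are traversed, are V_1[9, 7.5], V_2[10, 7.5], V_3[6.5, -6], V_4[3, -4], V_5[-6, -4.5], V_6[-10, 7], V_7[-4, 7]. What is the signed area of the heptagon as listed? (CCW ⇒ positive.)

-191.875

Apply Gauss's area formula: 2A = Σ (x_i·y_{i+1} − x_{i+1}·y_i), indices taken mod 7.
Cross-terms: -7.5, -108.75, -8, -37.5, -87, -42, -93  ⇒  Σ = -383.75
Signed area = Σ/2 = -191.875 (negative ⇒ clockwise traversal).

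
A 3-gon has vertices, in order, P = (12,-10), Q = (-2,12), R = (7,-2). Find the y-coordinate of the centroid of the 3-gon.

Apply Gauss's area formula. First the cross-terms c_i = x_i·y_{i+1} − x_{i+1}·y_i:
  124, -80, -46  ⇒  2A = -2, A = -1.
Then Σ (y_i + y_{i+1})·c_i = 0, so ȳ = 0 / (6·(-1)) = 0.

0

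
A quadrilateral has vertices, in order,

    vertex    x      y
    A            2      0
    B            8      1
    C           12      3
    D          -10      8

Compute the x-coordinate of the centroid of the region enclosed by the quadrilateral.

Apply the surveyor's formula. First the cross-terms c_i = x_i·y_{i+1} − x_{i+1}·y_i:
  2, 12, 126, -16  ⇒  2A = 124, A = 62.
Then Σ (x_i + x_{i+1})·c_i = 640, so x̄ = 640 / (6·62) = 160/93.

160/93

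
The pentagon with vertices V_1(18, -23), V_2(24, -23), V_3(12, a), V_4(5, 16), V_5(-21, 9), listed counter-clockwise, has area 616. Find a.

-4

Write out the shoelace sum; only the two edges meeting at V_3 involve a:
2·Area = [(24·a − 12·(-23)) + (12·16 − 5·a)] + 840
       = 19·a + 1308 = 1232
⇒ a = -4.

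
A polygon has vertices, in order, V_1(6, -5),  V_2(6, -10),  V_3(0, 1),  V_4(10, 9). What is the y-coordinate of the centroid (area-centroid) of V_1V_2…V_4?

20/69

Apply the shoelace (surveyor's) formula. First the cross-terms c_i = x_i·y_{i+1} − x_{i+1}·y_i:
  -30, 6, -10, -104  ⇒  2A = -138, A = -69.
Then Σ (y_i + y_{i+1})·c_i = -120, so ȳ = -120 / (6·(-69)) = 20/69.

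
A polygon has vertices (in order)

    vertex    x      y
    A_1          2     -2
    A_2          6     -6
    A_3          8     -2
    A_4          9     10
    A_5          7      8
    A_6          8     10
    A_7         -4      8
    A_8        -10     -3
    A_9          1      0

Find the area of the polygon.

169.5

A_1→A_2: (2)(-6) − (6)(-2) = 0
A_2→A_3: (6)(-2) − (8)(-6) = 36
A_3→A_4: (8)(10) − (9)(-2) = 98
A_4→A_5: (9)(8) − (7)(10) = 2
A_5→A_6: (7)(10) − (8)(8) = 6
A_6→A_7: (8)(8) − (-4)(10) = 104
A_7→A_8: (-4)(-3) − (-10)(8) = 92
A_8→A_9: (-10)(0) − (1)(-3) = 3
A_9→A_1: (1)(-2) − (2)(0) = -2
Σ = 339
Area = |Σ|/2 = 169.5.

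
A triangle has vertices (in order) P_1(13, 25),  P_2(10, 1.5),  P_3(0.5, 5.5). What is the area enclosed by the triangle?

Apply the surveyor's formula: 2A = Σ (x_i·y_{i+1} − x_{i+1}·y_i), indices taken mod 3.
Σ = (-230.5) + (54.25) + (-59) = -235.25
Area = |Σ|/2 = 117.625.

117.625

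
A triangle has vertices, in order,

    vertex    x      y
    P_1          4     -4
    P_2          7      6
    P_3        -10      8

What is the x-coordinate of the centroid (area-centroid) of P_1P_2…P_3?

1/3

Apply Gauss's area formula. First the cross-terms c_i = x_i·y_{i+1} − x_{i+1}·y_i:
  52, 116, 8  ⇒  2A = 176, A = 88.
Then Σ (x_i + x_{i+1})·c_i = 176, so x̄ = 176 / (6·88) = 1/3.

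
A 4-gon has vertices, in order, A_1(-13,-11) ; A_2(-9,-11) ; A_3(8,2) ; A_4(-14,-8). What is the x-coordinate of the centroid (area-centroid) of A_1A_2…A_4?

-5.65625

Apply the shoelace (surveyor's) formula. First the cross-terms c_i = x_i·y_{i+1} − x_{i+1}·y_i:
  44, 70, -36, 50  ⇒  2A = 128, A = 64.
Then Σ (x_i + x_{i+1})·c_i = -2172, so x̄ = -2172 / (6·64) = -5.65625.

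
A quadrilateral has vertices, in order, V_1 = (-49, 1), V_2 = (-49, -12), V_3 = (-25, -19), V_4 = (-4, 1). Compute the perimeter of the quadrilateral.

|V_1V_2| = √((0)² + (-13)²) = √169 = 13
|V_2V_3| = √((24)² + (-7)²) = √625 = 25
|V_3V_4| = √((21)² + (20)²) = √841 = 29
|V_4V_1| = √((-45)² + (0)²) = √2025 = 45
Perimeter = 13 + 25 + 29 + 45 = 112.

112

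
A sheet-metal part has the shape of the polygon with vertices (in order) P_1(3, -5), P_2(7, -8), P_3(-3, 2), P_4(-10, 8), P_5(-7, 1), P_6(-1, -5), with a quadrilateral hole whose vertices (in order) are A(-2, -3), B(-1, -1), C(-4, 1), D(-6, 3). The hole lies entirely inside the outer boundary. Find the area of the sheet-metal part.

Outer boundary:
Apply the surveyor's formula: 2A = Σ (x_i·y_{i+1} − x_{i+1}·y_i), indices taken mod 6.
Σ = (11) + (-10) + (-4) + (46) + (36) + (20) = 99
Area = |Σ|/2 = 49.5.
Hole:
A→B: (-2)(-1) − (-1)(-3) = -1
B→C: (-1)(1) − (-4)(-1) = -5
C→D: (-4)(3) − (-6)(1) = -6
D→A: (-6)(-3) − (-2)(3) = 24
Σ = 12
Area = |Σ|/2 = 6.
Net area = 49.5 − 6 = 43.5.

43.5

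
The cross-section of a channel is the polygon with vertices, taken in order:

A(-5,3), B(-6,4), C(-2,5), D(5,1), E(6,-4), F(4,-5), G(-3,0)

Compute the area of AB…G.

57.5

Apply Gauss's area formula: 2A = Σ (x_i·y_{i+1} − x_{i+1}·y_i), indices taken mod 7.
Σ = (-2) + (-22) + (-27) + (-26) + (-14) + (-15) + (-9) = -115
Area = |Σ|/2 = 57.5.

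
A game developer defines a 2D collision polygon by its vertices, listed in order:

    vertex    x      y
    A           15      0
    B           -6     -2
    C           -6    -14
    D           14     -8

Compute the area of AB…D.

Apply the shoelace formula: 2A = Σ (x_i·y_{i+1} − x_{i+1}·y_i), indices taken mod 4.
Cross-terms: -30, 72, 244, 120  ⇒  Σ = 406
Area = |Σ|/2 = 203.

203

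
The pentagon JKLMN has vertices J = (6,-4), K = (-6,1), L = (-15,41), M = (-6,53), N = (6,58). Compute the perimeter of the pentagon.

144

|JK| = √((-12)² + (5)²) = √169 = 13
|KL| = √((-9)² + (40)²) = √1681 = 41
|LM| = √((9)² + (12)²) = √225 = 15
|MN| = √((12)² + (5)²) = √169 = 13
|NJ| = √((0)² + (-62)²) = √3844 = 62
Perimeter = 13 + 41 + 15 + 13 + 62 = 144.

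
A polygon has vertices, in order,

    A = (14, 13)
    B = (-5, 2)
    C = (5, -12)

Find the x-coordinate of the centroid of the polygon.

14/3

Apply the surveyor's formula. First the cross-terms c_i = x_i·y_{i+1} − x_{i+1}·y_i:
  93, 50, 233  ⇒  2A = 376, A = 188.
Then Σ (x_i + x_{i+1})·c_i = 5264, so x̄ = 5264 / (6·188) = 14/3.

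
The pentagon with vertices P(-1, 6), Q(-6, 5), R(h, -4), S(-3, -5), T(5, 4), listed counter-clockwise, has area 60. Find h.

Write out the shoelace sum; only the two edges meeting at R involve h:
2·Area = [((-6)·(-4) − h·5) + (h·(-5) − (-3)·(-4))] + 78
       = -10·h + 90 = 120
⇒ h = -3.

-3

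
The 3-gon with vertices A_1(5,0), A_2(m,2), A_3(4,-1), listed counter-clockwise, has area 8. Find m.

-9

The doubled signed area Σ (x_i y_{i+1} − x_{i+1} y_i) is linear in m.
With m=0 it equals 7; the coefficient of m is -1 (from the two edges through A_2).
So -1·m + 7 = 2·8 = 16 ⇒ m = -9.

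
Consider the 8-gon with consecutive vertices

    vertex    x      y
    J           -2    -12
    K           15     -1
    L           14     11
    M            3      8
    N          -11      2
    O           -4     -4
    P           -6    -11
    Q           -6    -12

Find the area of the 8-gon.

330

Σ = (182) + (179) + (79) + (94) + (52) + (20) + (6) + (48) = 660
Area = |Σ|/2 = 330.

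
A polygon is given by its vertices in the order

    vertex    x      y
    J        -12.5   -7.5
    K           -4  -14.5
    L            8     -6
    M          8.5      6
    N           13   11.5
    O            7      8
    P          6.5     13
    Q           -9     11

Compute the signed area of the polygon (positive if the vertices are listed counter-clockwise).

Apply the shoelace formula: 2A = Σ (x_i·y_{i+1} − x_{i+1}·y_i), indices taken mod 8.
J→K: (-12.5)(-14.5) − (-4)(-7.5) = 151.25
K→L: (-4)(-6) − (8)(-14.5) = 140
L→M: (8)(6) − (8.5)(-6) = 99
M→N: (8.5)(11.5) − (13)(6) = 19.75
N→O: (13)(8) − (7)(11.5) = 23.5
O→P: (7)(13) − (6.5)(8) = 39
P→Q: (6.5)(11) − (-9)(13) = 188.5
Q→J: (-9)(-7.5) − (-12.5)(11) = 205
Σ = 866
Signed area = Σ/2 = 433 (positive ⇒ counter-clockwise traversal).

433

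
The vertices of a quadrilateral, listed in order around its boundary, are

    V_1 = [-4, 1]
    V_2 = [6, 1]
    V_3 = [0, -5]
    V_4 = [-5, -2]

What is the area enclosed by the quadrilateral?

39

Cross-terms: -10, -30, -25, -13  ⇒  Σ = -78
Area = |Σ|/2 = 39.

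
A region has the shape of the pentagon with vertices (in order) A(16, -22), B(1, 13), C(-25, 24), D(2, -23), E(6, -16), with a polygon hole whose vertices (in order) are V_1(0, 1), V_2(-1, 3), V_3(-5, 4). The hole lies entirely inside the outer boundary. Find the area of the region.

Outer boundary:
Σ = (230) + (349) + (527) + (106) + (124) = 1336
Area = |Σ|/2 = 668.
Hole:
Apply the surveyor's formula: 2A = Σ (x_i·y_{i+1} − x_{i+1}·y_i), indices taken mod 3.
Cross-terms: 1, 11, -5  ⇒  Σ = 7
Area = |Σ|/2 = 3.5.
Net area = 668 − 3.5 = 664.5.

664.5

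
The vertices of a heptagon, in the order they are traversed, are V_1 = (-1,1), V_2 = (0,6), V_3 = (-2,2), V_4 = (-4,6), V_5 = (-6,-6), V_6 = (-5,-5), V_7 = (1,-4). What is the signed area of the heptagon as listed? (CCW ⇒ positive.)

Apply the shoelace formula: 2A = Σ (x_i·y_{i+1} − x_{i+1}·y_i), indices taken mod 7.
Σ = (-6) + (12) + (-4) + (60) + (0) + (25) + (-3) = 84
Signed area = Σ/2 = 42 (positive ⇒ counter-clockwise traversal).

42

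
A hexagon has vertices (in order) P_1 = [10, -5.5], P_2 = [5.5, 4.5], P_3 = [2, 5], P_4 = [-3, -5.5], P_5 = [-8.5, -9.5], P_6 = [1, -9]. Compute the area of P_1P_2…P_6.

Apply the surveyor's formula: 2A = Σ (x_i·y_{i+1} − x_{i+1}·y_i), indices taken mod 6.
P_1→P_2: (10)(4.5) − (5.5)(-5.5) = 75.25
P_2→P_3: (5.5)(5) − (2)(4.5) = 18.5
P_3→P_4: (2)(-5.5) − (-3)(5) = 4
P_4→P_5: (-3)(-9.5) − (-8.5)(-5.5) = -18.25
P_5→P_6: (-8.5)(-9) − (1)(-9.5) = 86
P_6→P_1: (1)(-5.5) − (10)(-9) = 84.5
Σ = 250
Area = |Σ|/2 = 125.

125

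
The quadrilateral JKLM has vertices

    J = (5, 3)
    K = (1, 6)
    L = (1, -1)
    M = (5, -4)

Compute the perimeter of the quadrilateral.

|JK| = √((-4)² + (3)²) = √25 = 5
|KL| = √((0)² + (-7)²) = √49 = 7
|LM| = √((4)² + (-3)²) = √25 = 5
|MJ| = √((0)² + (7)²) = √49 = 7
Perimeter = 5 + 7 + 5 + 7 = 24.

24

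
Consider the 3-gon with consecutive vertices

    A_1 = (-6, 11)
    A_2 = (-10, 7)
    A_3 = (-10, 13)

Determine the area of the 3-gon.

Apply Gauss's area formula: 2A = Σ (x_i·y_{i+1} − x_{i+1}·y_i), indices taken mod 3.
A_1→A_2: (-6)(7) − (-10)(11) = 68
A_2→A_3: (-10)(13) − (-10)(7) = -60
A_3→A_1: (-10)(11) − (-6)(13) = -32
Σ = -24
Area = |Σ|/2 = 12.

12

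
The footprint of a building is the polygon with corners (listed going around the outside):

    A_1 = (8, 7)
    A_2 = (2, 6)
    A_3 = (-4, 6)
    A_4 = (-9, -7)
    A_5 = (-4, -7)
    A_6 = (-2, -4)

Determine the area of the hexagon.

Apply Gauss's area formula: 2A = Σ (x_i·y_{i+1} − x_{i+1}·y_i), indices taken mod 6.
Σ = (34) + (36) + (82) + (35) + (2) + (18) = 207
Area = |Σ|/2 = 103.5.

103.5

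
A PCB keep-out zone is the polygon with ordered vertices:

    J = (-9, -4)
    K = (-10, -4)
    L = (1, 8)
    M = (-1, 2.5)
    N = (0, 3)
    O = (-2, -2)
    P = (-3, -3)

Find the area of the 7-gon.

Apply the surveyor's formula: 2A = Σ (x_i·y_{i+1} − x_{i+1}·y_i), indices taken mod 7.
Σ = (-4) + (-76) + (10.5) + (-3) + (6) + (0) + (-15) = -81.5
Area = |Σ|/2 = 40.75.

40.75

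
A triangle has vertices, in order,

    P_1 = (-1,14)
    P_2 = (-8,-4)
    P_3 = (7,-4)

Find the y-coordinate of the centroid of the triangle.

2

Apply Gauss's area formula. First the cross-terms c_i = x_i·y_{i+1} − x_{i+1}·y_i:
  116, 60, 94  ⇒  2A = 270, A = 135.
Then Σ (y_i + y_{i+1})·c_i = 1620, so ȳ = 1620 / (6·135) = 2.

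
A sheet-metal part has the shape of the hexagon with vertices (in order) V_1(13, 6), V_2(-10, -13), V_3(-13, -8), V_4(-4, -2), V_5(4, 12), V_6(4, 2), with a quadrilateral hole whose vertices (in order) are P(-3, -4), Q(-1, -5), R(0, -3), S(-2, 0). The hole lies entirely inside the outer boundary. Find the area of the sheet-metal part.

135

Outer boundary:
V_1→V_2: (13)(-13) − (-10)(6) = -109
V_2→V_3: (-10)(-8) − (-13)(-13) = -89
V_3→V_4: (-13)(-2) − (-4)(-8) = -6
V_4→V_5: (-4)(12) − (4)(-2) = -40
V_5→V_6: (4)(2) − (4)(12) = -40
V_6→V_1: (4)(6) − (13)(2) = -2
Σ = -286
Area = |Σ|/2 = 143.
Hole:
Apply the shoelace (surveyor's) formula: 2A = Σ (x_i·y_{i+1} − x_{i+1}·y_i), indices taken mod 4.
Σ = (11) + (3) + (-6) + (8) = 16
Area = |Σ|/2 = 8.
Net area = 143 − 8 = 135.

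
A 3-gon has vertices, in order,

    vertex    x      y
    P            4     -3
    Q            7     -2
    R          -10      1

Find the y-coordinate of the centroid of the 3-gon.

-4/3

Apply the surveyor's formula. First the cross-terms c_i = x_i·y_{i+1} − x_{i+1}·y_i:
  13, -13, 26  ⇒  2A = 26, A = 13.
Then Σ (y_i + y_{i+1})·c_i = -104, so ȳ = -104 / (6·13) = -4/3.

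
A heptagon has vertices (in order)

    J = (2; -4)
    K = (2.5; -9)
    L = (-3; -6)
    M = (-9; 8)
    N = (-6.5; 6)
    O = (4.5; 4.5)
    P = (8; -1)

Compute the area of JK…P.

128.375

Σ = (-8) + (-42) + (-78) + (-2) + (-56.25) + (-40.5) + (-30) = -256.75
Area = |Σ|/2 = 128.375.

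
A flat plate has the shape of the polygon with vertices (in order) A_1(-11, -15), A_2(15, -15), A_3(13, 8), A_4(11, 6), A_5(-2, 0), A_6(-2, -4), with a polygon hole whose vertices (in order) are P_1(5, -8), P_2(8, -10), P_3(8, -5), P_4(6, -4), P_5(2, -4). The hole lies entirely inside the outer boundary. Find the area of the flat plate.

Outer boundary:
Cross-terms: 390, 315, -10, 12, 8, -14  ⇒  Σ = 701
Area = |Σ|/2 = 350.5.
Hole:
Apply Gauss's area formula: 2A = Σ (x_i·y_{i+1} − x_{i+1}·y_i), indices taken mod 5.
P_1→P_2: (5)(-10) − (8)(-8) = 14
P_2→P_3: (8)(-5) − (8)(-10) = 40
P_3→P_4: (8)(-4) − (6)(-5) = -2
P_4→P_5: (6)(-4) − (2)(-4) = -16
P_5→P_1: (2)(-8) − (5)(-4) = 4
Σ = 40
Area = |Σ|/2 = 20.
Net area = 350.5 − 20 = 330.5.

330.5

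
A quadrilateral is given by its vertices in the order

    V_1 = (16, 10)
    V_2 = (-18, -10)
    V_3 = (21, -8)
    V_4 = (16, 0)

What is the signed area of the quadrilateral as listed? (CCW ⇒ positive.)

331

Apply the shoelace formula: 2A = Σ (x_i·y_{i+1} − x_{i+1}·y_i), indices taken mod 4.
Cross-terms: 20, 354, 128, 160  ⇒  Σ = 662
Signed area = Σ/2 = 331 (positive ⇒ counter-clockwise traversal).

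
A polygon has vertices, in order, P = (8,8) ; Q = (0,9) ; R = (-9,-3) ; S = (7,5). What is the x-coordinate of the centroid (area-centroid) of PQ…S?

9/29

Apply the surveyor's formula. First the cross-terms c_i = x_i·y_{i+1} − x_{i+1}·y_i:
  72, 81, -24, 16  ⇒  2A = 145, A = 72.5.
Then Σ (x_i + x_{i+1})·c_i = 135, so x̄ = 135 / (6·72.5) = 9/29.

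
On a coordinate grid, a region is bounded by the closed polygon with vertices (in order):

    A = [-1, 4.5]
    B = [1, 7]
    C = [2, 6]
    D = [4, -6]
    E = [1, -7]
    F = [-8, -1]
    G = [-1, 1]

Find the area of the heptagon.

73.5

Apply the shoelace (surveyor's) formula: 2A = Σ (x_i·y_{i+1} − x_{i+1}·y_i), indices taken mod 7.
Σ = (-11.5) + (-8) + (-36) + (-22) + (-57) + (-9) + (-3.5) = -147
Area = |Σ|/2 = 73.5.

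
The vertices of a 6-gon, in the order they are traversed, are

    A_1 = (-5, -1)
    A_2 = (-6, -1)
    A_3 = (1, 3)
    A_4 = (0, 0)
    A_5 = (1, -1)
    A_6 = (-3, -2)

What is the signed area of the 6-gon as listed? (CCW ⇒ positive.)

-15

Apply the shoelace formula: 2A = Σ (x_i·y_{i+1} − x_{i+1}·y_i), indices taken mod 6.
A_1→A_2: (-5)(-1) − (-6)(-1) = -1
A_2→A_3: (-6)(3) − (1)(-1) = -17
A_3→A_4: (1)(0) − (0)(3) = 0
A_4→A_5: (0)(-1) − (1)(0) = 0
A_5→A_6: (1)(-2) − (-3)(-1) = -5
A_6→A_1: (-3)(-1) − (-5)(-2) = -7
Σ = -30
Signed area = Σ/2 = -15 (negative ⇒ clockwise traversal).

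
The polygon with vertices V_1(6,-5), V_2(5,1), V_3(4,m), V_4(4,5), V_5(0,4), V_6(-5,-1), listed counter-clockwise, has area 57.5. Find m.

1

The doubled signed area Σ (x_i y_{i+1} − x_{i+1} y_i) is linear in m.
With m=0 it equals 114; the coefficient of m is 1 (from the two edges through V_3).
So 1·m + 114 = 2·57.5 = 115 ⇒ m = 1.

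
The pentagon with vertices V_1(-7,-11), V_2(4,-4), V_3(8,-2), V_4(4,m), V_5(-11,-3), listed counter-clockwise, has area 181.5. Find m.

Write out the shoelace sum; only the two edges meeting at V_4 involve m:
2·Area = [(8·m − 4·(-2)) + (4·(-3) − (-11)·m)] + 196
       = 19·m + 192 = 363
⇒ m = 9.

9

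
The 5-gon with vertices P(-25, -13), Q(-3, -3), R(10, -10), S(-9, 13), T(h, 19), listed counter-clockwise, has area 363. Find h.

The doubled signed area Σ (x_i y_{i+1} − x_{i+1} y_i) is linear in h.
With h=0 it equals 440; the coefficient of h is -26 (from the two edges through T).
So -26·h + 440 = 2·363 = 726 ⇒ h = -11.

-11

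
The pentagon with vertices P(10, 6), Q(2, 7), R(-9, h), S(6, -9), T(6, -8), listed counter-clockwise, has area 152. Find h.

5

The doubled signed area Σ (x_i y_{i+1} − x_{i+1} y_i) is linear in h.
With h=0 it equals 324; the coefficient of h is -4 (from the two edges through R).
So -4·h + 324 = 2·152 = 304 ⇒ h = 5.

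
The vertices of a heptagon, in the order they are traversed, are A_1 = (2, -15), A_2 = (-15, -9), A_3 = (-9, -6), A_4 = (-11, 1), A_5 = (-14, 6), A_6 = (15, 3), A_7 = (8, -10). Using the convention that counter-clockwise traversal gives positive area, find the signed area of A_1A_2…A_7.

A_1→A_2: (2)(-9) − (-15)(-15) = -243
A_2→A_3: (-15)(-6) − (-9)(-9) = 9
A_3→A_4: (-9)(1) − (-11)(-6) = -75
A_4→A_5: (-11)(6) − (-14)(1) = -52
A_5→A_6: (-14)(3) − (15)(6) = -132
A_6→A_7: (15)(-10) − (8)(3) = -174
A_7→A_1: (8)(-15) − (2)(-10) = -100
Σ = -767
Signed area = Σ/2 = -383.5 (negative ⇒ clockwise traversal).

-383.5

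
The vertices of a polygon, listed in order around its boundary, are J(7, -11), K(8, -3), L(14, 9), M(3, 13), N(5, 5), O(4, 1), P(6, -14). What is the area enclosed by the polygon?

120.5

Apply the surveyor's formula: 2A = Σ (x_i·y_{i+1} − x_{i+1}·y_i), indices taken mod 7.
Σ = (67) + (114) + (155) + (-50) + (-15) + (-62) + (32) = 241
Area = |Σ|/2 = 120.5.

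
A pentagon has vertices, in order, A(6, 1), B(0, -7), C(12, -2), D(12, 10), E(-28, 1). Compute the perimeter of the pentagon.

110

|AB| = √((-6)² + (-8)²) = √100 = 10
|BC| = √((12)² + (5)²) = √169 = 13
|CD| = √((0)² + (12)²) = √144 = 12
|DE| = √((-40)² + (-9)²) = √1681 = 41
|EA| = √((34)² + (0)²) = √1156 = 34
Perimeter = 10 + 13 + 12 + 41 + 34 = 110.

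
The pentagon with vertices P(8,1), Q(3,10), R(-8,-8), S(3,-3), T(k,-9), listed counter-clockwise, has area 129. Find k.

8

The doubled signed area Σ (x_i y_{i+1} − x_{i+1} y_i) is linear in k.
With k=0 it equals 226; the coefficient of k is 4 (from the two edges through T).
So 4·k + 226 = 2·129 = 258 ⇒ k = 8.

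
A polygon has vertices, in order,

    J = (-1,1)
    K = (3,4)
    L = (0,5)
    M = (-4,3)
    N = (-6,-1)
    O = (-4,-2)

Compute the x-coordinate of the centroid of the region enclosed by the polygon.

Apply Gauss's area formula. First the cross-terms c_i = x_i·y_{i+1} − x_{i+1}·y_i:
  -7, 15, 20, 22, 8, -6  ⇒  2A = 52, A = 26.
Then Σ (x_i + x_{i+1})·c_i = -319, so x̄ = -319 / (6·26) = -319/156.

-319/156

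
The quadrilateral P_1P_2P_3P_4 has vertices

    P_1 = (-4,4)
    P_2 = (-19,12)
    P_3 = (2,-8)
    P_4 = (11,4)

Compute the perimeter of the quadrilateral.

76

|P_1P_2| = √((-15)² + (8)²) = √289 = 17
|P_2P_3| = √((21)² + (-20)²) = √841 = 29
|P_3P_4| = √((9)² + (12)²) = √225 = 15
|P_4P_1| = √((-15)² + (0)²) = √225 = 15
Perimeter = 17 + 29 + 15 + 15 = 76.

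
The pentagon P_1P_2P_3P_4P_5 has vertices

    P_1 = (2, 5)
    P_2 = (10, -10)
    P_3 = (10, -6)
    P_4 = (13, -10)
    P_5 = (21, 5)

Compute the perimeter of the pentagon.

62

|P_1P_2| = √((8)² + (-15)²) = √289 = 17
|P_2P_3| = √((0)² + (4)²) = √16 = 4
|P_3P_4| = √((3)² + (-4)²) = √25 = 5
|P_4P_5| = √((8)² + (15)²) = √289 = 17
|P_5P_1| = √((-19)² + (0)²) = √361 = 19
Perimeter = 17 + 4 + 5 + 17 + 19 = 62.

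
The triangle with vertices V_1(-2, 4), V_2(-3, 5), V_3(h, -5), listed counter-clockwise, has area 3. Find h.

1

Write out the shoelace sum; only the two edges meeting at V_3 involve h:
2·Area = [((-3)·(-5) − h·5) + (h·4 − (-2)·(-5))] + 2
       = -1·h + 7 = 6
⇒ h = 1.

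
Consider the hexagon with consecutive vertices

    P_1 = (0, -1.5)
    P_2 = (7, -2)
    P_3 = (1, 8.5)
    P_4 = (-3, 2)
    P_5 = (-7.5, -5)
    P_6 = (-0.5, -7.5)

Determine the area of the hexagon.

Σ = (10.5) + (61.5) + (27.5) + (30) + (53.75) + (0.75) = 184
Area = |Σ|/2 = 92.

92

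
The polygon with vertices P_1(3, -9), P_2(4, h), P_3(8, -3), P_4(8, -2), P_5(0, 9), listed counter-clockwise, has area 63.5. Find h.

-10

Write out the shoelace sum; only the two edges meeting at P_2 involve h:
2·Area = [(3·h − 4·(-9)) + (4·(-3) − 8·h)] + 53
       = -5·h + 77 = 127
⇒ h = -10.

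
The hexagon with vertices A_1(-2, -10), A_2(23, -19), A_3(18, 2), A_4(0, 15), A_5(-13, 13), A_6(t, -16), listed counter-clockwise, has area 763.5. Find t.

-10

The doubled signed area Σ (x_i y_{i+1} − x_{i+1} y_i) is linear in t.
With t=0 it equals 1297; the coefficient of t is -23 (from the two edges through A_6).
So -23·t + 1297 = 2·763.5 = 1527 ⇒ t = -10.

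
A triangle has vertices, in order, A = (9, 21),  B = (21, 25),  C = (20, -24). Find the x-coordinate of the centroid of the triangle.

Apply the shoelace (surveyor's) formula. First the cross-terms c_i = x_i·y_{i+1} − x_{i+1}·y_i:
  -216, -1004, 636  ⇒  2A = -584, A = -292.
Then Σ (x_i + x_{i+1})·c_i = -29200, so x̄ = -29200 / (6·(-292)) = 50/3.

50/3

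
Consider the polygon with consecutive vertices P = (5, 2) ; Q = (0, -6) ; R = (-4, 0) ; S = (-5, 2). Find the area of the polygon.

Apply Gauss's area formula: 2A = Σ (x_i·y_{i+1} − x_{i+1}·y_i), indices taken mod 4.
P→Q: (5)(-6) − (0)(2) = -30
Q→R: (0)(0) − (-4)(-6) = -24
R→S: (-4)(2) − (-5)(0) = -8
S→P: (-5)(2) − (5)(2) = -20
Σ = -82
Area = |Σ|/2 = 41.

41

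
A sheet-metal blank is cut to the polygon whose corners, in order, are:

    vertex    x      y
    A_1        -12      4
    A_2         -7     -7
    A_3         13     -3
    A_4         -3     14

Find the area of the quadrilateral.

A_1→A_2: (-12)(-7) − (-7)(4) = 112
A_2→A_3: (-7)(-3) − (13)(-7) = 112
A_3→A_4: (13)(14) − (-3)(-3) = 173
A_4→A_1: (-3)(4) − (-12)(14) = 156
Σ = 553
Area = |Σ|/2 = 276.5.

276.5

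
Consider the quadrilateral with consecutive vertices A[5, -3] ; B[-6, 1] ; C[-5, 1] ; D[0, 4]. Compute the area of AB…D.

Σ = (-13) + (-1) + (-20) + (-20) = -54
Area = |Σ|/2 = 27.

27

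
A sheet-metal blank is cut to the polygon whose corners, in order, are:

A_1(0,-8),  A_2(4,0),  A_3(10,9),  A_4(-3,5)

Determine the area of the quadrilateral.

84.5

Apply the surveyor's formula: 2A = Σ (x_i·y_{i+1} − x_{i+1}·y_i), indices taken mod 4.
Σ = (32) + (36) + (77) + (24) = 169
Area = |Σ|/2 = 84.5.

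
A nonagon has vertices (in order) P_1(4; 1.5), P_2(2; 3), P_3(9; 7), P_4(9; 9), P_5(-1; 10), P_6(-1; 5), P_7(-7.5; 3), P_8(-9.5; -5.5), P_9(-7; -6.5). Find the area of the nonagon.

Σ = (9) + (-13) + (18) + (99) + (5) + (34.5) + (69.75) + (23.25) + (15.5) = 261
Area = |Σ|/2 = 130.5.

130.5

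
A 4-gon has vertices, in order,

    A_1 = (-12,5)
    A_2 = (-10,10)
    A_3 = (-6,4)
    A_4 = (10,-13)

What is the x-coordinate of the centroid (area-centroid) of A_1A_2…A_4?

-264/59

Apply Gauss's area formula. First the cross-terms c_i = x_i·y_{i+1} − x_{i+1}·y_i:
  -70, 20, 38, -106  ⇒  2A = -118, A = -59.
Then Σ (x_i + x_{i+1})·c_i = 1584, so x̄ = 1584 / (6·(-59)) = -264/59.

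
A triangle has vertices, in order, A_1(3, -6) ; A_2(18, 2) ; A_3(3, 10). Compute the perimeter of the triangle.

50

|A_1A_2| = √((15)² + (8)²) = √289 = 17
|A_2A_3| = √((-15)² + (8)²) = √289 = 17
|A_3A_1| = √((0)² + (-16)²) = √256 = 16
Perimeter = 17 + 17 + 16 = 50.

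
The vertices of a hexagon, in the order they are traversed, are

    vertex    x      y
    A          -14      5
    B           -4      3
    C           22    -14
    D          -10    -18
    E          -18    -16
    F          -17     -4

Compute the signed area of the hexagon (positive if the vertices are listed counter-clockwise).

A→B: (-14)(3) − (-4)(5) = -22
B→C: (-4)(-14) − (22)(3) = -10
C→D: (22)(-18) − (-10)(-14) = -536
D→E: (-10)(-16) − (-18)(-18) = -164
E→F: (-18)(-4) − (-17)(-16) = -200
F→A: (-17)(5) − (-14)(-4) = -141
Σ = -1073
Signed area = Σ/2 = -536.5 (negative ⇒ clockwise traversal).

-536.5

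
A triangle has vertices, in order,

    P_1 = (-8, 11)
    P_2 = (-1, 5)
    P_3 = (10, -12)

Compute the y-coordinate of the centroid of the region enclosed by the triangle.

Apply the shoelace formula. First the cross-terms c_i = x_i·y_{i+1} − x_{i+1}·y_i:
  -29, -38, 14  ⇒  2A = -53, A = -26.5.
Then Σ (y_i + y_{i+1})·c_i = -212, so ȳ = -212 / (6·(-26.5)) = 4/3.

4/3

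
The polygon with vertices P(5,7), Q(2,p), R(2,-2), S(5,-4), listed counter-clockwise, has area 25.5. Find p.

The doubled signed area Σ (x_i y_{i+1} − x_{i+1} y_i) is linear in p.
With p=0 it equals 39; the coefficient of p is 3 (from the two edges through Q).
So 3·p + 39 = 2·25.5 = 51 ⇒ p = 4.

4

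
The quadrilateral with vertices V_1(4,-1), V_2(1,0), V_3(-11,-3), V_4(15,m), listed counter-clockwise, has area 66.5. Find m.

Write out the shoelace sum; only the two edges meeting at V_4 involve m:
2·Area = [((-11)·m − 15·(-3)) + (15·(-1) − 4·m)] + -2
       = -15·m + 28 = 133
⇒ m = -7.

-7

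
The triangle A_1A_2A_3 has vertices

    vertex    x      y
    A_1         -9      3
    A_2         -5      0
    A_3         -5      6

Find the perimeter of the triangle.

16

|A_1A_2| = √((4)² + (-3)²) = √25 = 5
|A_2A_3| = √((0)² + (6)²) = √36 = 6
|A_3A_1| = √((-4)² + (-3)²) = √25 = 5
Perimeter = 5 + 6 + 5 = 16.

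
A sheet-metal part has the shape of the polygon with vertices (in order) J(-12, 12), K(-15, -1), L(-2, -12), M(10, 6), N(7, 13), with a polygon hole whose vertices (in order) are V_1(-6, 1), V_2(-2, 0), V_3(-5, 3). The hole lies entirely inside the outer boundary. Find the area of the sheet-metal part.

Outer boundary:
J→K: (-12)(-1) − (-15)(12) = 192
K→L: (-15)(-12) − (-2)(-1) = 178
L→M: (-2)(6) − (10)(-12) = 108
M→N: (10)(13) − (7)(6) = 88
N→J: (7)(12) − (-12)(13) = 240
Σ = 806
Area = |Σ|/2 = 403.
Hole:
Apply the surveyor's formula: 2A = Σ (x_i·y_{i+1} − x_{i+1}·y_i), indices taken mod 3.
Σ = (2) + (-6) + (13) = 9
Area = |Σ|/2 = 4.5.
Net area = 403 − 4.5 = 398.5.

398.5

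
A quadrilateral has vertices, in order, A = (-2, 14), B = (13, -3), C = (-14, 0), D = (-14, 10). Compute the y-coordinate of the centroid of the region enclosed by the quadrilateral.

Apply Gauss's area formula. First the cross-terms c_i = x_i·y_{i+1} − x_{i+1}·y_i:
  -176, -42, -140, -176  ⇒  2A = -534, A = -267.
Then Σ (y_i + y_{i+1})·c_i = -7434, so ȳ = -7434 / (6·(-267)) = 413/89.

413/89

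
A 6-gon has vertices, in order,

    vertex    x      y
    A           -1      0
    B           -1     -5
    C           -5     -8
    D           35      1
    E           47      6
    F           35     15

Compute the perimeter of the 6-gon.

118

|AB| = √((0)² + (-5)²) = √25 = 5
|BC| = √((-4)² + (-3)²) = √25 = 5
|CD| = √((40)² + (9)²) = √1681 = 41
|DE| = √((12)² + (5)²) = √169 = 13
|EF| = √((-12)² + (9)²) = √225 = 15
|FA| = √((-36)² + (-15)²) = √1521 = 39
Perimeter = 5 + 5 + 41 + 13 + 15 + 39 = 118.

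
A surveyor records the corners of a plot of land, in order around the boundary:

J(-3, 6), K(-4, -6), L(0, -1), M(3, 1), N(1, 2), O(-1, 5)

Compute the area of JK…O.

Apply Gauss's area formula: 2A = Σ (x_i·y_{i+1} − x_{i+1}·y_i), indices taken mod 6.
Σ = (42) + (4) + (3) + (5) + (7) + (9) = 70
Area = |Σ|/2 = 35.

35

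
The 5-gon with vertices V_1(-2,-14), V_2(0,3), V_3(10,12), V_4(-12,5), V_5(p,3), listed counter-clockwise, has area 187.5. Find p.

Write out the shoelace sum; only the two edges meeting at V_5 involve p:
2·Area = [((-12)·3 − p·5) + (p·(-14) − (-2)·3)] + 158
       = -19·p + 128 = 375
⇒ p = -13.

-13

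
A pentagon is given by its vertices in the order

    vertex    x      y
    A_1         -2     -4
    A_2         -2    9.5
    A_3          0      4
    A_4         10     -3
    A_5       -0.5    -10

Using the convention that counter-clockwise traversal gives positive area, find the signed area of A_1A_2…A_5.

Apply the shoelace (surveyor's) formula: 2A = Σ (x_i·y_{i+1} − x_{i+1}·y_i), indices taken mod 5.
Σ = (-27) + (-8) + (-40) + (-101.5) + (-18) = -194.5
Signed area = Σ/2 = -97.25 (negative ⇒ clockwise traversal).

-97.25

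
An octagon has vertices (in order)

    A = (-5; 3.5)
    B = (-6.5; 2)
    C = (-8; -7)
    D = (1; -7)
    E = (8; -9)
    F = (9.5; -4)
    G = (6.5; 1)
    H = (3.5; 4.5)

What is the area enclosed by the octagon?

166.875

Apply the surveyor's formula: 2A = Σ (x_i·y_{i+1} − x_{i+1}·y_i), indices taken mod 8.
Σ = (12.75) + (61.5) + (63) + (47) + (53.5) + (35.5) + (25.75) + (34.75) = 333.75
Area = |Σ|/2 = 166.875.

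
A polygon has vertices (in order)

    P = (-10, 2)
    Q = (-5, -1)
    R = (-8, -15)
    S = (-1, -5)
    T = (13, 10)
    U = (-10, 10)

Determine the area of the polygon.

238.5

Apply Gauss's area formula: 2A = Σ (x_i·y_{i+1} − x_{i+1}·y_i), indices taken mod 6.
Σ = (20) + (67) + (25) + (55) + (230) + (80) = 477
Area = |Σ|/2 = 238.5.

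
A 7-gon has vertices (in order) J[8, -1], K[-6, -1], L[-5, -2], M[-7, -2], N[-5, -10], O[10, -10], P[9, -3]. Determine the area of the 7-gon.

Apply the shoelace (surveyor's) formula: 2A = Σ (x_i·y_{i+1} − x_{i+1}·y_i), indices taken mod 7.
J→K: (8)(-1) − (-6)(-1) = -14
K→L: (-6)(-2) − (-5)(-1) = 7
L→M: (-5)(-2) − (-7)(-2) = -4
M→N: (-7)(-10) − (-5)(-2) = 60
N→O: (-5)(-10) − (10)(-10) = 150
O→P: (10)(-3) − (9)(-10) = 60
P→J: (9)(-1) − (8)(-3) = 15
Σ = 274
Area = |Σ|/2 = 137.

137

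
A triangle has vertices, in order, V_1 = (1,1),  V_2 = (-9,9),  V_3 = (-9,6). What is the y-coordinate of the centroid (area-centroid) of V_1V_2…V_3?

16/3

Apply Gauss's area formula. First the cross-terms c_i = x_i·y_{i+1} − x_{i+1}·y_i:
  18, 27, -15  ⇒  2A = 30, A = 15.
Then Σ (y_i + y_{i+1})·c_i = 480, so ȳ = 480 / (6·15) = 16/3.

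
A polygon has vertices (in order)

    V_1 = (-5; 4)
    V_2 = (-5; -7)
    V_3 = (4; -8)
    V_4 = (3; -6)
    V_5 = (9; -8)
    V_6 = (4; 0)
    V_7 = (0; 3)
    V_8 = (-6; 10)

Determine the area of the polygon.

Apply Gauss's area formula: 2A = Σ (x_i·y_{i+1} − x_{i+1}·y_i), indices taken mod 8.
Cross-terms: 55, 68, 0, 30, 32, 12, 18, 26  ⇒  Σ = 241
Area = |Σ|/2 = 120.5.

120.5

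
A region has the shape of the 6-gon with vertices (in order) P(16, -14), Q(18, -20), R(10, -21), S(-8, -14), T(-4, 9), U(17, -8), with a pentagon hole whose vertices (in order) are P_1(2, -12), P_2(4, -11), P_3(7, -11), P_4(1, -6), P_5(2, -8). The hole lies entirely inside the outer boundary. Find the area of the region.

444.5

Outer boundary:
Apply the shoelace (surveyor's) formula: 2A = Σ (x_i·y_{i+1} − x_{i+1}·y_i), indices taken mod 6.
P→Q: (16)(-20) − (18)(-14) = -68
Q→R: (18)(-21) − (10)(-20) = -178
R→S: (10)(-14) − (-8)(-21) = -308
S→T: (-8)(9) − (-4)(-14) = -128
T→U: (-4)(-8) − (17)(9) = -121
U→P: (17)(-14) − (16)(-8) = -110
Σ = -913
Area = |Σ|/2 = 456.5.
Hole:
Apply the shoelace formula: 2A = Σ (x_i·y_{i+1} − x_{i+1}·y_i), indices taken mod 5.
Σ = (26) + (33) + (-31) + (4) + (-8) = 24
Area = |Σ|/2 = 12.
Net area = 456.5 − 12 = 444.5.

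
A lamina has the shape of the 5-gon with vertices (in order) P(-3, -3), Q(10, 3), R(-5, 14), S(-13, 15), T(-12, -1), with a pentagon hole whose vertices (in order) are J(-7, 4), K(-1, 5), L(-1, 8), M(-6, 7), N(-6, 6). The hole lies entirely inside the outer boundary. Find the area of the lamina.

239

Outer boundary:
Apply the shoelace (surveyor's) formula: 2A = Σ (x_i·y_{i+1} − x_{i+1}·y_i), indices taken mod 5.
Cross-terms: 21, 155, 107, 193, 33  ⇒  Σ = 509
Area = |Σ|/2 = 254.5.
Hole:
Apply the shoelace (surveyor's) formula: 2A = Σ (x_i·y_{i+1} − x_{i+1}·y_i), indices taken mod 5.
Cross-terms: -31, -3, 41, 6, 18  ⇒  Σ = 31
Area = |Σ|/2 = 15.5.
Net area = 254.5 − 15.5 = 239.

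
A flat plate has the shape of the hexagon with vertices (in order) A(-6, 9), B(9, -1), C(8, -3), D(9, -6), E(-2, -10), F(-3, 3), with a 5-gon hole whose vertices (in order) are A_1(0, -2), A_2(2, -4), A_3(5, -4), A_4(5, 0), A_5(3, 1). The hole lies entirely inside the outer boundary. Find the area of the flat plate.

Outer boundary:
A→B: (-6)(-1) − (9)(9) = -75
B→C: (9)(-3) − (8)(-1) = -19
C→D: (8)(-6) − (9)(-3) = -21
D→E: (9)(-10) − (-2)(-6) = -102
E→F: (-2)(3) − (-3)(-10) = -36
F→A: (-3)(9) − (-6)(3) = -9
Σ = -262
Area = |Σ|/2 = 131.
Hole:
Σ = (4) + (12) + (20) + (5) + (-6) = 35
Area = |Σ|/2 = 17.5.
Net area = 131 − 17.5 = 113.5.

113.5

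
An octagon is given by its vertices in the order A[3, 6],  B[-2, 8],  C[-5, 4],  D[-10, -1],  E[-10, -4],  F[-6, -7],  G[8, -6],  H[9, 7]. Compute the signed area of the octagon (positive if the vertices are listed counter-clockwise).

212

Apply the shoelace formula: 2A = Σ (x_i·y_{i+1} − x_{i+1}·y_i), indices taken mod 8.
Σ = (36) + (32) + (45) + (30) + (46) + (92) + (110) + (33) = 424
Signed area = Σ/2 = 212 (positive ⇒ counter-clockwise traversal).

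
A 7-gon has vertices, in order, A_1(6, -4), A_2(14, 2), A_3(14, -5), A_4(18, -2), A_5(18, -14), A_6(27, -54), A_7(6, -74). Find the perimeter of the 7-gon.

|A_1A_2| = √((8)² + (6)²) = √100 = 10
|A_2A_3| = √((0)² + (-7)²) = √49 = 7
|A_3A_4| = √((4)² + (3)²) = √25 = 5
|A_4A_5| = √((0)² + (-12)²) = √144 = 12
|A_5A_6| = √((9)² + (-40)²) = √1681 = 41
|A_6A_7| = √((-21)² + (-20)²) = √841 = 29
|A_7A_1| = √((0)² + (70)²) = √4900 = 70
Perimeter = 10 + 7 + 5 + 12 + 41 + 29 + 70 = 174.

174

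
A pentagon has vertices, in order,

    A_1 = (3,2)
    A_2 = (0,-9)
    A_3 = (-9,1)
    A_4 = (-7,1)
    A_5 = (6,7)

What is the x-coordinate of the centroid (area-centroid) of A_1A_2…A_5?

Apply the surveyor's formula. First the cross-terms c_i = x_i·y_{i+1} − x_{i+1}·y_i:
  -27, -81, -2, -55, -9  ⇒  2A = -174, A = -87.
Then Σ (x_i + x_{i+1})·c_i = 654, so x̄ = 654 / (6·(-87)) = -109/87.

-109/87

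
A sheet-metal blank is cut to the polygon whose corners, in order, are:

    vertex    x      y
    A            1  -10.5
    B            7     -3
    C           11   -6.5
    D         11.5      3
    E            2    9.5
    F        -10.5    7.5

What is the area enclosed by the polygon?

Σ = (70.5) + (-12.5) + (107.75) + (103.25) + (114.75) + (102.75) = 486.5
Area = |Σ|/2 = 243.25.

243.25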